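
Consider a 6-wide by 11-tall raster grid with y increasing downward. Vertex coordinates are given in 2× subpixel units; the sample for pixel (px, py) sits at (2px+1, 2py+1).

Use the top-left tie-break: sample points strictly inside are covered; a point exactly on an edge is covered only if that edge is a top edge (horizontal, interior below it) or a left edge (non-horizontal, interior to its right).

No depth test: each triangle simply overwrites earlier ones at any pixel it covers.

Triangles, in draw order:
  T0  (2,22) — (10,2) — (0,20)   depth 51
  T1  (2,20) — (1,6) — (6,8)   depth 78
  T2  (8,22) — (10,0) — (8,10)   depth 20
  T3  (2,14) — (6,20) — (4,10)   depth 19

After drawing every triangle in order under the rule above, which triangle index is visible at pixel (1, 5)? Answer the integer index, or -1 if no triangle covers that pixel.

T0:
  2·area = 56  (B↔C swapped to make it positive)
  edge (2, 22)→(0, 20): d=(-2,-2) top-left  bias=+0
  edge (0, 20)→(10, 2): d=(10,-18) top-left  bias=+0
  edge (10, 2)→(2, 22): d=(-8,20) right/bottom  bias=-1
    (3,4)@(7, 9): e=[36,16,4] → █
    (4,4)@(9, 9): e=[40,52,-36] → ·
    (2,5)@(5, 11): e=[28,0,28] → █  [on edge]
    (3,5)@(7, 11): e=[32,36,-12] → ·
    (2,6)@(5, 13): e=[24,20,12] → █
    (3,6)@(7, 13): e=[28,56,-28] → ·
    (1,7)@(3, 15): e=[16,4,36] → █
    (2,7)@(5, 15): e=[20,40,-4] → ·
    (1,8)@(3, 17): e=[12,24,20] → █
    (2,8)@(5, 17): e=[16,60,-20] → ·
    (0,9)@(1, 19): e=[4,8,44] → █
    (2,9)@(5, 19): e=[12,80,-36] → ·
    (0,10)@(1, 21): e=[0,28,28] → █  [on edge]
  covered (8 px):
    · · · · · ·
    · · · · · ·
    · · · · · ·
    · · · · · ·
    · · · █ · ·
    · · █ · · ·
    · · █ · · ·
    · █ · · · ·
    · █ · · · ·
    █ █ · · · ·
    █ · · · · ·
T1:
  2·area = 68
  edge (2, 20)→(1, 6): d=(-1,-14) top-left  bias=+0
  edge (1, 6)→(6, 8): d=(5,2) right/bottom  bias=-1
  edge (6, 8)→(2, 20): d=(-4,12) right/bottom  bias=-1
    (3,2)@(7, 5): e=[85,-17,0] → ·  [on edge]
    (1,3)@(3, 7): e=[27,1,40] → █
    (2,3)@(5, 7): e=[55,-3,16] → ·
    (1,4)@(3, 9): e=[25,11,32] → █
    (2,4)@(5, 9): e=[53,7,8] → █
    (3,4)@(7, 9): e=[81,3,-16] → ·
    (1,5)@(3, 11): e=[23,21,24] → █
    (2,5)@(5, 11): e=[51,17,0] → ·  [on edge]
    (1,6)@(3, 13): e=[21,31,16] → █
    (2,6)@(5, 13): e=[49,27,-8] → ·
    (1,7)@(3, 15): e=[19,41,8] → █
    (2,7)@(5, 15): e=[47,37,-16] → ·
    (1,8)@(3, 17): e=[17,51,0] → ·  [on edge]
  covered (6 px):
    · · · · · ·
    · · · · · ·
    · · · · · ·
    · █ · · · ·
    · █ █ · · ·
    · █ · · · ·
    · █ · · · ·
    · █ · · · ·
    · · · · · ·
    · · · · · ·
    · · · · · ·
T2:
  2·area = 24  (B↔C swapped to make it positive)
  edge (8, 22)→(8, 10): d=(0,-12) top-left  bias=+0
  edge (8, 10)→(10, 0): d=(2,-10) top-left  bias=+0
  edge (10, 0)→(8, 22): d=(-2,22) right/bottom  bias=-1
    (4,2)@(9, 5): e=[12,0,12] → █  [on edge]
    (5,2)@(11, 5): e=[36,20,-32] → ·
    (4,3)@(9, 7): e=[12,4,8] → █
    (5,3)@(11, 7): e=[36,24,-36] → ·
    (4,4)@(9, 9): e=[12,8,4] → █
    (5,4)@(11, 9): e=[36,28,-40] → ·
    (4,5)@(9, 11): e=[12,12,0] → ·  [on edge]
    (3,7)@(7, 15): e=[-12,0,36] → ·  [on edge]
  covered (3 px):
    · · · · · ·
    · · · · · ·
    · · · · █ ·
    · · · · █ ·
    · · · · █ ·
    · · · · · ·
    · · · · · ·
    · · · · · ·
    · · · · · ·
    · · · · · ·
    · · · · · ·
T3:
  2·area = 28  (B↔C swapped to make it positive)
  edge (2, 14)→(4, 10): d=(2,-4) top-left  bias=+0
  edge (4, 10)→(6, 20): d=(2,10) right/bottom  bias=-1
  edge (6, 20)→(2, 14): d=(-4,-6) top-left  bias=+0
    (1,2)@(3, 5): e=[-14,0,42] → ·  [on edge]
    (1,6)@(3, 13): e=[2,16,10] → █
    (2,6)@(5, 13): e=[10,-4,22] → ·
    (1,7)@(3, 15): e=[6,20,2] → █
    (2,7)@(5, 15): e=[14,0,14] → ·  [on edge]
    (1,8)@(3, 17): e=[10,24,-6] → ·
    (2,8)@(5, 17): e=[18,4,6] → █
    (3,8)@(7, 17): e=[26,-16,18] → ·
    (2,9)@(5, 19): e=[22,8,-2] → ·
  covered (3 px):
    · · · · · ·
    · · · · · ·
    · · · · · ·
    · · · · · ·
    · · · · · ·
    · · · · · ·
    · █ · · · ·
    · █ · · · ·
    · · █ · · ·
    · · · · · ·
    · · · · · ·

Z-buffer (winner per pixel, '.' = empty):
  . . . . . .
  . . . . . .
  . . . . 2 .
  . 1 . . 2 .
  . 1 1 0 2 .
  . 1 0 . . .
  . 3 0 . . .
  . 3 . . . .
  . 0 3 . . .
  0 0 . . . .
  0 . . . . .

Answer: 1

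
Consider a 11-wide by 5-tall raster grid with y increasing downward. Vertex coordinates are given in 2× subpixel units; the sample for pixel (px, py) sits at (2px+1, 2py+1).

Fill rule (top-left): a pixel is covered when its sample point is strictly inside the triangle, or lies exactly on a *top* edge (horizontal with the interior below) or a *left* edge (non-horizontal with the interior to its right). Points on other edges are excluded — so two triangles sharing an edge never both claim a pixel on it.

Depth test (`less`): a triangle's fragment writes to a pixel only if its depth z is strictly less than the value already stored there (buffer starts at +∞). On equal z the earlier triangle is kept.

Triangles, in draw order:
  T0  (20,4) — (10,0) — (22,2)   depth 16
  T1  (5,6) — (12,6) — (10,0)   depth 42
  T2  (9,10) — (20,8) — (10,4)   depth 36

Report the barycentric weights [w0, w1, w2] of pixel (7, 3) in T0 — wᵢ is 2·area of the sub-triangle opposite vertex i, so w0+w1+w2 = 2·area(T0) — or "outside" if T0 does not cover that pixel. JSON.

T0:
  2·area = 28
  edge (20, 4)→(10, 0): d=(-10,-4) top-left  bias=+0
  edge (10, 0)→(22, 2): d=(12,2) right/bottom  bias=-1
  edge (22, 2)→(20, 4): d=(-2,2) right/bottom  bias=-1
    (6,0)@(13, 1): e=[2,6,20] → #
    (7,0)@(15, 1): e=[10,2,16] → #
    (8,0)@(17, 1): e=[18,-2,12] → ·
    (6,1)@(13, 3): e=[-18,30,16] → ·
    (7,1)@(15, 3): e=[-10,26,12] → ·
    (9,1)@(19, 3): e=[6,18,4] → #
    (10,1)@(21, 3): e=[14,14,0] → ·  [on edge]
    (9,2)@(19, 5): e=[-14,42,0] → ·  [on edge]
    (8,3)@(17, 7): e=[-42,70,0] → ·  [on edge]
    (7,4)@(15, 9): e=[-70,98,0] → ·  [on edge]
  covered (3 px):
    · · · · · · # # · · ·
    · · · · · · · · · # ·
    · · · · · · · · · · ·
    · · · · · · · · · · ·
    · · · · · · · · · · ·
T1:
  2·area = 42  (B↔C swapped to make it positive)
  edge (5, 6)→(10, 0): d=(5,-6) top-left  bias=+0
  edge (10, 0)→(12, 6): d=(2,6) right/bottom  bias=-1
  edge (12, 6)→(5, 6): d=(-7,0) right/bottom  bias=-1
    (4,1)@(9, 3): e=[9,12,21] → #
    (5,1)@(11, 3): e=[21,0,21] → ·  [on edge]
    (3,2)@(7, 5): e=[7,28,7] → #
    (5,2)@(11, 5): e=[31,4,7] → #
    (6,2)@(13, 5): e=[43,-8,7] → ·
    (3,3)@(7, 7): e=[17,32,-7] → ·
    (4,3)@(9, 7): e=[29,20,-7] → ·
    (5,3)@(11, 7): e=[41,8,-7] → ·
    (6,4)@(13, 9): e=[63,0,-21] → ·  [on edge]
  covered (4 px):
    · · · · · · · · · · ·
    · · · · # · · · · · ·
    · · · # # # · · · · ·
    · · · · · · · · · · ·
    · · · · · · · · · · ·
T2:
  2·area = 64  (B↔C swapped to make it positive)
  edge (9, 10)→(10, 4): d=(1,-6) top-left  bias=+0
  edge (10, 4)→(20, 8): d=(10,4) right/bottom  bias=-1
  edge (20, 8)→(9, 10): d=(-11,2) right/bottom  bias=-1
    (5,2)@(11, 5): e=[7,6,51] → #
    (6,2)@(13, 5): e=[19,-2,47] → ·
    (5,3)@(11, 7): e=[9,26,29] → #
    (6,3)@(13, 7): e=[21,18,25] → #
    (7,3)@(15, 7): e=[33,10,21] → #
    (8,3)@(17, 7): e=[45,2,17] → #
    (9,3)@(19, 7): e=[57,-6,13] → ·
    (5,4)@(11, 9): e=[11,46,7] → #
    (7,4)@(15, 9): e=[35,30,-1] → ·
    (8,4)@(17, 9): e=[47,22,-5] → ·
  covered (7 px):
    · · · · · · · · · · ·
    · · · · · · · · · · ·
    · · · · · # · · · · ·
    · · · · · # # # # · ·
    · · · · · # # · · · ·

Answer: "outside"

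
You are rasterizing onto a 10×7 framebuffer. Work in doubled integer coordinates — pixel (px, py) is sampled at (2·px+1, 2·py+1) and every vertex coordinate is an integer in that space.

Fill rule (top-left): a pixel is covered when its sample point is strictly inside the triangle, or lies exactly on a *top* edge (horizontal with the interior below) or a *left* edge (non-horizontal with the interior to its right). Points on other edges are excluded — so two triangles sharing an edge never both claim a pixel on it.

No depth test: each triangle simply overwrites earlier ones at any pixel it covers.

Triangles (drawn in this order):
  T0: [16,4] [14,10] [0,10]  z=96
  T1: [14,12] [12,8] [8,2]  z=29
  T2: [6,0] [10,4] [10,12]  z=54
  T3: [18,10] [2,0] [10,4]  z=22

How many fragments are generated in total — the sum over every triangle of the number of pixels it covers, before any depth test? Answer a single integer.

T0:
  2·area = 84
  edge (16, 4)→(14, 10): d=(-2,6) right/bottom  bias=-1
  edge (14, 10)→(0, 10): d=(-14,0) right/bottom  bias=-1
  edge (0, 10)→(16, 4): d=(16,-6) top-left  bias=+0
    (8,0)@(17, 1): e=[0,126,-42] → .  [on edge]
    (7,2)@(15, 5): e=[4,70,10] → X
    (8,2)@(17, 5): e=[-8,70,22] → .
    (4,3)@(9, 7): e=[36,42,6] → X
    (5,3)@(11, 7): e=[24,42,18] → X
    (6,3)@(13, 7): e=[12,42,30] → X
    (7,3)@(15, 7): e=[0,42,42] → .  [on edge]
    (1,4)@(3, 9): e=[68,14,2] → X
    (2,4)@(5, 9): e=[56,14,14] → X
    (3,4)@(7, 9): e=[44,14,26] → X
    (7,4)@(15, 9): e=[-4,14,74] → .
    (1,5)@(3, 11): e=[64,-14,34] → .
    (6,6)@(13, 13): e=[0,-42,126] → .  [on edge]
  covered (10 px):
    . . . . . . . . . .
    . . . . . . . . . .
    . . . . . . . X . .
    . . . . X X X . . .
    . X X X X X X . . .
    . . . . . . . . . .
    . . . . . . . . . .
T1:
  2·area = 4  (B↔C swapped to make it positive)
  edge (14, 12)→(8, 2): d=(-6,-10) top-left  bias=+0
  edge (8, 2)→(12, 8): d=(4,6) right/bottom  bias=-1
  edge (12, 8)→(14, 12): d=(2,4) right/bottom  bias=-1
    (5,3)@(11, 7): e=[0,2,2] → X  [on edge]
    (6,3)@(13, 7): e=[20,-10,-6] → .
    (5,4)@(11, 9): e=[-12,10,6] → .
  covered (1 px):
    . . . . . . . . . .
    . . . . . . . . . .
    . . . . . . . . . .
    . . . . . X . . . .
    . . . . . . . . . .
    . . . . . . . . . .
    . . . . . . . . . .
T2:
  2·area = 32
  edge (6, 0)→(10, 4): d=(4,4) right/bottom  bias=-1
  edge (10, 4)→(10, 12): d=(0,8) right/bottom  bias=-1
  edge (10, 12)→(6, 0): d=(-4,-12) top-left  bias=+0
    (3,0)@(7, 1): e=[0,24,8] → .  [on edge]
    (3,1)@(7, 3): e=[8,24,0] → X  [on edge]
    (4,1)@(9, 3): e=[0,8,24] → .  [on edge]
    (3,2)@(7, 5): e=[16,24,-8] → .
    (4,2)@(9, 5): e=[8,8,16] → X
    (5,2)@(11, 5): e=[0,-8,40] → .  [on edge]
    (4,3)@(9, 7): e=[16,8,8] → X
    (5,3)@(11, 7): e=[8,-8,32] → .
    (6,3)@(13, 7): e=[0,-24,56] → .  [on edge]
    (4,4)@(9, 9): e=[24,8,0] → X  [on edge]
    (5,4)@(11, 9): e=[16,-8,24] → .
    (7,4)@(15, 9): e=[0,-40,72] → .  [on edge]
    (8,5)@(17, 11): e=[0,-56,88] → .  [on edge]
    (9,6)@(19, 13): e=[0,-72,104] → .  [on edge]
  covered (4 px):
    . . . . . . . . . .
    . . . X . . . . . .
    . . . . X . . . . .
    . . . . X . . . . .
    . . . . X . . . . .
    . . . . . . . . . .
    . . . . . . . . . .
T3:
  2·area = 16
  edge (18, 10)→(2, 0): d=(-16,-10) top-left  bias=+0
  edge (2, 0)→(10, 4): d=(8,4) right/bottom  bias=-1
  edge (10, 4)→(18, 10): d=(8,6) right/bottom  bias=-1
    (3,1)@(7, 3): e=[2,4,10] → X
    (4,1)@(9, 3): e=[22,-4,-2] → .
    (3,2)@(7, 5): e=[-30,20,26] → .
    (5,2)@(11, 5): e=[10,4,2] → X
    (6,2)@(13, 5): e=[30,-4,-10] → .
    (5,3)@(11, 7): e=[-22,20,18] → .
  covered (2 px):
    . . . . . . . . . .
    . . . X . . . . . .
    . . . . . X . . . .
    . . . . . . . . . .
    . . . . . . . . . .
    . . . . . . . . . .
    . . . . . . . . . .

Final: 17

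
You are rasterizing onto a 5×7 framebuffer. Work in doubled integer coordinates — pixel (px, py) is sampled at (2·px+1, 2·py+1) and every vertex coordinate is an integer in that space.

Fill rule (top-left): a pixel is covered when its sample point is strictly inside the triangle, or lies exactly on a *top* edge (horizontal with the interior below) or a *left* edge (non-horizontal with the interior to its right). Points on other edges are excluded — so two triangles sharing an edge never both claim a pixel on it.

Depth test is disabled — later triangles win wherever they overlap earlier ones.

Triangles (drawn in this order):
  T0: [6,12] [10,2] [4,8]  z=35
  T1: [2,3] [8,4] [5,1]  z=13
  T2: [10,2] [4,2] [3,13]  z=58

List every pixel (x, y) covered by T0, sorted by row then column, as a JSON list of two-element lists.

T0:
  2·area = 36  (B↔C swapped to make it positive)
  edge (6, 12)→(4, 8): d=(-2,-4) top-left  bias=+0
  edge (4, 8)→(10, 2): d=(6,-6) top-left  bias=+0
  edge (10, 2)→(6, 12): d=(-4,10) right/bottom  bias=-1
    (4,1)@(9, 3): e=[30,0,6] → X  [on edge]
    (3,2)@(7, 5): e=[18,0,18] → X  [on edge]
    (4,2)@(9, 5): e=[26,12,-2] → .
    (2,3)@(5, 7): e=[6,0,30] → X  [on edge]
    (4,3)@(9, 7): e=[22,24,-10] → .
    (1,4)@(3, 9): e=[-6,0,42] → .  [on edge]
    (2,4)@(5, 9): e=[2,12,22] → X
    (4,4)@(9, 9): e=[18,36,-18] → .
    (0,5)@(1, 11): e=[-18,0,54] → .  [on edge]
    (2,5)@(5, 11): e=[-2,24,14] → .
    (3,5)@(7, 11): e=[6,36,-6] → .
  covered (6 px):
    . . . . .
    . . . . X
    . . . X .
    . . X X .
    . . X X .
    . . . . .
    . . . . .
T1:
  2·area = 15  (B↔C swapped to make it positive)
  edge (2, 3)→(5, 1): d=(3,-2) top-left  bias=+0
  edge (5, 1)→(8, 4): d=(3,3) right/bottom  bias=-1
  edge (8, 4)→(2, 3): d=(-6,-1) top-left  bias=+0
    (2,0)@(5, 1): e=[0,0,15] → .  [on edge]
    (1,1)@(3, 3): e=[2,12,1] → X
    (2,1)@(5, 3): e=[6,6,3] → X
    (3,1)@(7, 3): e=[10,0,5] → .  [on edge]
    (1,2)@(3, 5): e=[8,18,-11] → .
    (2,2)@(5, 5): e=[12,12,-9] → .
    (4,2)@(9, 5): e=[20,0,-5] → .  [on edge]
  covered (2 px):
    . . . . .
    . X X . .
    . . . . .
    . . . . .
    . . . . .
    . . . . .
    . . . . .
T2:
  2·area = 66  (B↔C swapped to make it positive)
  edge (10, 2)→(3, 13): d=(-7,11) right/bottom  bias=-1
  edge (3, 13)→(4, 2): d=(1,-11) top-left  bias=+0
  edge (4, 2)→(10, 2): d=(6,0) top-left  bias=+0
    (2,1)@(5, 3): e=[48,12,6] → X
    (3,1)@(7, 3): e=[26,34,6] → X
    (4,1)@(9, 3): e=[4,56,6] → X
    (2,2)@(5, 5): e=[34,14,18] → X
    (4,2)@(9, 5): e=[-10,58,18] → .
    (2,3)@(5, 7): e=[20,16,30] → X
    (3,3)@(7, 7): e=[-2,38,30] → .
    (2,4)@(5, 9): e=[6,18,42] → X
    (3,4)@(7, 9): e=[-16,40,42] → .
    (2,5)@(5, 11): e=[-8,20,54] → .
    (1,6)@(3, 13): e=[0,0,66] → .  [on edge]
  covered (7 px):
    . . . . .
    . . X X X
    . . X X .
    . . X . .
    . . X . .
    . . . . .
    . . . . .

Final: [[4,1],[3,2],[2,3],[3,3],[2,4],[3,4]]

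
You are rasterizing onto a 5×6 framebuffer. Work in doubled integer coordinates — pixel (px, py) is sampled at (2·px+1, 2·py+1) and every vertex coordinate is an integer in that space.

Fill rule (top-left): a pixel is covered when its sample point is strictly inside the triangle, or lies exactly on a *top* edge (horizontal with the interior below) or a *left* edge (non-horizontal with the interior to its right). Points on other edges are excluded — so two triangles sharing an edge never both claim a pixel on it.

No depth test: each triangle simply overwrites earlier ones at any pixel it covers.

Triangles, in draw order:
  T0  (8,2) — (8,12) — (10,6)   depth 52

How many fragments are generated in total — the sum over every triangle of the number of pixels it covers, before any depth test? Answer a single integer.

T0:
  2·area = 20  (B↔C swapped to make it positive)
  edge (8, 2)→(10, 6): d=(2,4) right/bottom  bias=-1
  edge (10, 6)→(8, 12): d=(-2,6) right/bottom  bias=-1
  edge (8, 12)→(8, 2): d=(0,-10) top-left  bias=+0
    (4,2)@(9, 5): e=[2,8,10] → █
    (4,3)@(9, 7): e=[6,4,10] → █
    (4,4)@(9, 9): e=[10,0,10] → ·  [on edge]
  covered (2 px):
    · · · · ·
    · · · · ·
    · · · · █
    · · · · █
    · · · · ·
    · · · · ·

Answer: 2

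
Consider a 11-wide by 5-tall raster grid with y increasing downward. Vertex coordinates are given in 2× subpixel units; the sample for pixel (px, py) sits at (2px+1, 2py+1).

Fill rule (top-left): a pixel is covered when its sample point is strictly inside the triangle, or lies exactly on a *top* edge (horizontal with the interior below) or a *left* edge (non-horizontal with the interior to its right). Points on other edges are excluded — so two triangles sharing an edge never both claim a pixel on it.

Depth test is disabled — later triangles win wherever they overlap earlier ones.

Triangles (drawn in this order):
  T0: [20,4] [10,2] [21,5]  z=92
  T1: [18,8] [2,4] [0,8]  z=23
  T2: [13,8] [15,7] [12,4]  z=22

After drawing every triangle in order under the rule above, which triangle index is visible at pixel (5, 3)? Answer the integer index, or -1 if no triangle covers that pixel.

T0:
  2·area = 8  (B↔C swapped to make it positive)
  edge (20, 4)→(21, 5): d=(1,1) right/bottom  bias=-1
  edge (21, 5)→(10, 2): d=(-11,-3) top-left  bias=+0
  edge (10, 2)→(20, 4): d=(10,2) right/bottom  bias=-1
    (2,0)@(5, 1): e=[12,-4,0] → ·  [on edge]
    (8,0)@(17, 1): e=[0,32,-24] → ·  [on edge]
    (7,1)@(15, 3): e=[4,4,0] → ·  [on edge]
    (9,1)@(19, 3): e=[0,16,-8] → ·  [on edge]
    (10,2)@(21, 5): e=[0,0,8] → ·  [on edge]
  covered (0 px):
    · · · · · · · · · · ·
    · · · · · · · · · · ·
    · · · · · · · · · · ·
    · · · · · · · · · · ·
    · · · · · · · · · · ·
T1:
  2·area = 72  (B↔C swapped to make it positive)
  edge (18, 8)→(0, 8): d=(-18,0) right/bottom  bias=-1
  edge (0, 8)→(2, 4): d=(2,-4) top-left  bias=+0
  edge (2, 4)→(18, 8): d=(16,4) right/bottom  bias=-1
    (1,2)@(3, 5): e=[54,6,12] → █
    (2,2)@(5, 5): e=[54,14,4] → █
    (3,2)@(7, 5): e=[54,22,-4] → ·
    (0,3)@(1, 7): e=[18,2,52] → █
    (3,3)@(7, 7): e=[18,26,28] → █
    (4,3)@(9, 7): e=[18,34,20] → █
    (5,3)@(11, 7): e=[18,42,12] → █
    (6,3)@(13, 7): e=[18,50,4] → █
    (7,3)@(15, 7): e=[18,58,-4] → ·
    (0,4)@(1, 9): e=[-18,6,84] → ·
    (1,4)@(3, 9): e=[-18,14,76] → ·
    (2,4)@(5, 9): e=[-18,22,68] → ·
  covered (9 px):
    · · · · · · · · · · ·
    · · · · · · · · · · ·
    · █ █ · · · · · · · ·
    █ █ █ █ █ █ █ · · · ·
    · · · · · · · · · · ·
T2:
  2·area = 9  (B↔C swapped to make it positive)
  edge (13, 8)→(12, 4): d=(-1,-4) top-left  bias=+0
  edge (12, 4)→(15, 7): d=(3,3) right/bottom  bias=-1
  edge (15, 7)→(13, 8): d=(-2,1) right/bottom  bias=-1
    (4,0)@(9, 1): e=[-9,0,18] → ·  [on edge]
    (5,1)@(11, 3): e=[-3,0,12] → ·  [on edge]
    (6,2)@(13, 5): e=[3,0,6] → ·  [on edge]
    (9,2)@(19, 5): e=[27,-18,0] → ·  [on edge]
    (6,3)@(13, 7): e=[1,6,2] → █
    (7,3)@(15, 7): e=[9,0,0] → ·  [on edge]
    (5,4)@(11, 9): e=[-9,18,0] → ·  [on edge]
    (6,4)@(13, 9): e=[-1,12,-2] → ·
    (8,4)@(17, 9): e=[15,0,-6] → ·  [on edge]
  covered (1 px):
    · · · · · · · · · · ·
    · · · · · · · · · · ·
    · · · · · · · · · · ·
    · · · · · · █ · · · ·
    · · · · · · · · · · ·

Z-buffer (winner per pixel, '.' = empty):
  . . . . . . . . . . .
  . . . . . . . . . . .
  . 1 1 . . . . . . . .
  1 1 1 1 1 1 2 . . . .
  . . . . . . . . . . .

Answer: 1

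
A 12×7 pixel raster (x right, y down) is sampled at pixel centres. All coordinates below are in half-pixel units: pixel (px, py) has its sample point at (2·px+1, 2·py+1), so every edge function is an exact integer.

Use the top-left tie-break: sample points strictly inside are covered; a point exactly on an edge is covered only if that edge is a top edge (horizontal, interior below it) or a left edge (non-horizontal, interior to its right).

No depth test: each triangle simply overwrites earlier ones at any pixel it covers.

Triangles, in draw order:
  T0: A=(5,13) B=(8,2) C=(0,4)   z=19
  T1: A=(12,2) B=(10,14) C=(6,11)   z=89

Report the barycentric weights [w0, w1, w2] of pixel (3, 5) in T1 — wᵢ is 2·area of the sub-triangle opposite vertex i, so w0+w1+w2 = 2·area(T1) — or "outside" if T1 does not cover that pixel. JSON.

T0:
  2·area = 82  (B↔C swapped to make it positive)
  edge (5, 13)→(0, 4): d=(-5,-9) top-left  bias=+0
  edge (0, 4)→(8, 2): d=(8,-2) top-left  bias=+0
  edge (8, 2)→(5, 13): d=(-3,11) right/bottom  bias=-1
    (2,1)@(5, 3): e=[50,2,30] → █
    (3,1)@(7, 3): e=[68,6,8] → █
    (4,1)@(9, 3): e=[86,10,-14] → ·
    (0,2)@(1, 5): e=[4,10,68] → █
    (1,2)@(3, 5): e=[22,14,46] → █
    (4,2)@(9, 5): e=[76,26,-20] → ·
    (0,3)@(1, 7): e=[-6,26,62] → ·
    (1,3)@(3, 7): e=[12,30,40] → █
    (3,3)@(7, 7): e=[48,38,-4] → ·
    (1,4)@(3, 9): e=[2,46,34] → █
    (3,4)@(7, 9): e=[38,54,-10] → ·
    (1,5)@(3, 11): e=[-8,62,28] → ·
    (2,6)@(5, 13): e=[0,82,0] → ·  [on edge]
  covered (11 px):
    · · · · · · · · · · · ·
    · · █ █ · · · · · · · ·
    █ █ █ █ · · · · · · · ·
    · █ █ · · · · · · · · ·
    · █ █ · · · · · · · · ·
    · · █ · · · · · · · · ·
    · · · · · · · · · · · ·
T1:
  2·area = 54
  edge (12, 2)→(10, 14): d=(-2,12) right/bottom  bias=-1
  edge (10, 14)→(6, 11): d=(-4,-3) top-left  bias=+0
  edge (6, 11)→(12, 2): d=(6,-9) top-left  bias=+0
    (5,2)@(11, 5): e=[6,39,9] → █
    (6,2)@(13, 5): e=[-18,45,27] → ·
    (4,3)@(9, 7): e=[26,25,3] → █
    (6,3)@(13, 7): e=[-22,37,39] → ·
    (4,4)@(9, 9): e=[22,17,15] → █
    (5,4)@(11, 9): e=[-2,23,33] → ·
    (3,5)@(7, 11): e=[42,3,9] → █
    (5,5)@(11, 11): e=[-6,15,45] → ·
    (3,6)@(7, 13): e=[38,-5,21] → ·
    (4,6)@(9, 13): e=[14,1,39] → █
    (5,6)@(11, 13): e=[-10,7,57] → ·
  covered (7 px):
    · · · · · · · · · · · ·
    · · · · · · · · · · · ·
    · · · · · █ · · · · · ·
    · · · · █ █ · · · · · ·
    · · · · █ · · · · · · ·
    · · · █ █ · · · · · · ·
    · · · · █ · · · · · · ·

Result: [3,9,42]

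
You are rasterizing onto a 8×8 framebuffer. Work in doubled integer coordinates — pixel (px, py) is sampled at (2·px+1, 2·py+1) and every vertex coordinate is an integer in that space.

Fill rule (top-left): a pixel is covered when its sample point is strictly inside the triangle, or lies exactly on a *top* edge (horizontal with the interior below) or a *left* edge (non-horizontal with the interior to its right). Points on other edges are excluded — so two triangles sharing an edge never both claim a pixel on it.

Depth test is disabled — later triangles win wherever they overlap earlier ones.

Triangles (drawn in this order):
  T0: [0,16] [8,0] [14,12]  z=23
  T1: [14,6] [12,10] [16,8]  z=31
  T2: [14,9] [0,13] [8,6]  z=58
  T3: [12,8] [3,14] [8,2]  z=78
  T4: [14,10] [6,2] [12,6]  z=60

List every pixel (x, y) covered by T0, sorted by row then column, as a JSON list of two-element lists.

T0:
  2·area = 192
  edge (0, 16)→(8, 0): d=(8,-16) top-left  bias=+0
  edge (8, 0)→(14, 12): d=(6,12) right/bottom  bias=-1
  edge (14, 12)→(0, 16): d=(-14,4) right/bottom  bias=-1
    (3,1)@(7, 3): e=[8,30,154] → X
    (4,1)@(9, 3): e=[40,6,146] → X
    (5,1)@(11, 3): e=[72,-18,138] → .
    (3,2)@(7, 5): e=[24,42,126] → X
    (5,2)@(11, 5): e=[88,-6,110] → .
    (2,3)@(5, 7): e=[8,78,106] → X
    (5,3)@(11, 7): e=[104,6,82] → X
    (6,3)@(13, 7): e=[136,-18,74] → .
    (2,4)@(5, 9): e=[24,90,78] → X
    (6,4)@(13, 9): e=[152,-6,46] → .
    (1,5)@(3, 11): e=[8,126,58] → X
    (6,5)@(13, 11): e=[168,6,18] → X
  covered (24 px):
    . . . . . . . .
    . . . X X . . .
    . . . X X . . .
    . . X X X X . .
    . . X X X X . .
    . X X X X X X .
    . X X X X . . .
    X X . . . . . .
T1:
  2·area = 12  (B↔C swapped to make it positive)
  edge (14, 6)→(16, 8): d=(2,2) right/bottom  bias=-1
  edge (16, 8)→(12, 10): d=(-4,2) right/bottom  bias=-1
  edge (12, 10)→(14, 6): d=(2,-4) top-left  bias=+0
    (4,0)@(9, 1): e=[0,42,-30] → .  [on edge]
    (5,1)@(11, 3): e=[0,30,-18] → .  [on edge]
    (6,2)@(13, 5): e=[0,18,-6] → .  [on edge]
    (7,3)@(15, 7): e=[0,6,6] → .  [on edge]
    (6,4)@(13, 9): e=[8,2,2] → X
    (7,4)@(15, 9): e=[4,-2,10] → .
    (6,5)@(13, 11): e=[12,-6,6] → .
  covered (1 px):
    . . . . . . . .
    . . . . . . . .
    . . . . . . . .
    . . . . . . . .
    . . . . . . X .
    . . . . . . . .
    . . . . . . . .
    . . . . . . . .
T2:
  2·area = 66
  edge (14, 9)→(0, 13): d=(-14,4) right/bottom  bias=-1
  edge (0, 13)→(8, 6): d=(8,-7) top-left  bias=+0
  edge (8, 6)→(14, 9): d=(6,3) right/bottom  bias=-1
    (3,3)@(7, 7): e=[56,1,9] → X
    (4,3)@(9, 7): e=[48,15,3] → X
    (5,3)@(11, 7): e=[40,29,-3] → .
    (2,4)@(5, 9): e=[36,3,27] → X
    (5,4)@(11, 9): e=[12,45,9] → X
    (6,4)@(13, 9): e=[4,59,3] → X
    (7,4)@(15, 9): e=[-4,73,-3] → .
    (1,5)@(3, 11): e=[16,5,45] → X
    (3,5)@(7, 11): e=[0,33,33] → .  [on edge]
    (4,5)@(9, 11): e=[-8,47,27] → .
    (5,5)@(11, 11): e=[-16,61,21] → .
    (6,5)@(13, 11): e=[-24,75,15] → .
  covered (9 px):
    . . . . . . . .
    . . . . . . . .
    . . . . . . . .
    . . . X X . . .
    . . X X X X X .
    . X X . . . . .
    . . . . . . . .
    . . . . . . . .
T3:
  2·area = 78
  edge (12, 8)→(3, 14): d=(-9,6) right/bottom  bias=-1
  edge (3, 14)→(8, 2): d=(5,-12) top-left  bias=+0
  edge (8, 2)→(12, 8): d=(4,6) right/bottom  bias=-1
    (3,2)@(7, 5): e=[57,3,18] → X
    (4,2)@(9, 5): e=[45,27,6] → X
    (5,2)@(11, 5): e=[33,51,-6] → .
    (3,3)@(7, 7): e=[39,13,26] → X
    (5,3)@(11, 7): e=[15,61,2] → X
    (6,3)@(13, 7): e=[3,85,-10] → .
    (3,4)@(7, 9): e=[21,23,34] → X
    (5,4)@(11, 9): e=[-3,71,10] → .
    (2,5)@(5, 11): e=[15,9,54] → X
    (4,5)@(9, 11): e=[-9,57,30] → .
    (2,6)@(5, 13): e=[-3,19,62] → .
    (3,6)@(7, 13): e=[-15,43,50] → .
  covered (9 px):
    . . . . . . . .
    . . . . . . . .
    . . . X X . . .
    . . . X X X . .
    . . . X X . . .
    . . X X . . . .
    . . . . . . . .
    . . . . . . . .
T4:
  2·area = 16
  edge (14, 10)→(6, 2): d=(-8,-8) top-left  bias=+0
  edge (6, 2)→(12, 6): d=(6,4) right/bottom  bias=-1
  edge (12, 6)→(14, 10): d=(2,4) right/bottom  bias=-1
    (2,0)@(5, 1): e=[0,-2,18] → .  [on edge]
    (3,1)@(7, 3): e=[0,2,14] → X  [on edge]
    (4,1)@(9, 3): e=[16,-6,6] → .
    (3,2)@(7, 5): e=[-16,14,18] → .
    (4,2)@(9, 5): e=[0,6,10] → X  [on edge]
    (5,2)@(11, 5): e=[16,-2,2] → .
    (4,3)@(9, 7): e=[-16,18,14] → .
    (5,3)@(11, 7): e=[0,10,6] → X  [on edge]
    (6,3)@(13, 7): e=[16,2,-2] → .
    (5,4)@(11, 9): e=[-16,22,10] → .
    (6,4)@(13, 9): e=[0,14,2] → X  [on edge]
    (7,4)@(15, 9): e=[16,6,-6] → .
    (7,5)@(15, 11): e=[0,18,-2] → .  [on edge]
  covered (4 px):
    . . . . . . . .
    . . . X . . . .
    . . . . X . . .
    . . . . . X . .
    . . . . . . X .
    . . . . . . . .
    . . . . . . . .
    . . . . . . . .

Final: [[3,1],[4,1],[3,2],[4,2],[2,3],[3,3],[4,3],[5,3],[2,4],[3,4],[4,4],[5,4],[1,5],[2,5],[3,5],[4,5],[5,5],[6,5],[1,6],[2,6],[3,6],[4,6],[0,7],[1,7]]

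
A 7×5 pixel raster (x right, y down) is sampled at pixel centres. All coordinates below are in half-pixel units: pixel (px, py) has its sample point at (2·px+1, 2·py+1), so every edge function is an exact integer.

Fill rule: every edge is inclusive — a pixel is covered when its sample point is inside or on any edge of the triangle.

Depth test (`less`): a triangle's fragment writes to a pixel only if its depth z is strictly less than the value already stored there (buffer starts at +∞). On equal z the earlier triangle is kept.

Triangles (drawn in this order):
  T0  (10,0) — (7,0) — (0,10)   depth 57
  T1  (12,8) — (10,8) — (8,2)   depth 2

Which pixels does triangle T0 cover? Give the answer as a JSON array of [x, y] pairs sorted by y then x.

T0:
  2·area = 30  (B↔C swapped to make it positive)
  edge (10, 0)→(0, 10): d=(-10,10) inclusive
  edge (0, 10)→(7, 0): d=(7,-10) inclusive
  edge (7, 0)→(10, 0): d=(3,0) inclusive
    (3,0)@(7, 1): e=[20,7,3] → █
    (4,0)@(9, 1): e=[0,27,3] → █  [on edge]
    (5,0)@(11, 1): e=[-20,47,3] → ·
    (2,1)@(5, 3): e=[20,1,9] → █
    (3,1)@(7, 3): e=[0,21,9] → █  [on edge]
    (4,1)@(9, 3): e=[-20,41,9] → ·
    (2,2)@(5, 5): e=[0,15,15] → █  [on edge]
    (3,2)@(7, 5): e=[-20,35,15] → ·
    (1,3)@(3, 7): e=[0,9,21] → █  [on edge]
    (2,3)@(5, 7): e=[-20,29,21] → ·
    (0,4)@(1, 9): e=[0,3,27] → █  [on edge]
    (1,4)@(3, 9): e=[-20,23,27] → ·
  covered (7 px):
    · · · █ █ · ·
    · · █ █ · · ·
    · · █ · · · ·
    · █ · · · · ·
    █ · · · · · ·
T1:
  2·area = 12
  edge (12, 8)→(10, 8): d=(-2,0) inclusive
  edge (10, 8)→(8, 2): d=(-2,-6) inclusive
  edge (8, 2)→(12, 8): d=(4,6) inclusive
    (4,2)@(9, 5): e=[6,0,6] → █  [on edge]
    (5,2)@(11, 5): e=[6,12,-6] → ·
    (4,3)@(9, 7): e=[2,-4,14] → ·
    (5,3)@(11, 7): e=[2,8,2] → █
    (6,3)@(13, 7): e=[2,20,-10] → ·
    (5,4)@(11, 9): e=[-2,4,10] → ·
  covered (2 px):
    · · · · · · ·
    · · · · · · ·
    · · · · █ · ·
    · · · · · █ ·
    · · · · · · ·

Final: [[3,0],[4,0],[2,1],[3,1],[2,2],[1,3],[0,4]]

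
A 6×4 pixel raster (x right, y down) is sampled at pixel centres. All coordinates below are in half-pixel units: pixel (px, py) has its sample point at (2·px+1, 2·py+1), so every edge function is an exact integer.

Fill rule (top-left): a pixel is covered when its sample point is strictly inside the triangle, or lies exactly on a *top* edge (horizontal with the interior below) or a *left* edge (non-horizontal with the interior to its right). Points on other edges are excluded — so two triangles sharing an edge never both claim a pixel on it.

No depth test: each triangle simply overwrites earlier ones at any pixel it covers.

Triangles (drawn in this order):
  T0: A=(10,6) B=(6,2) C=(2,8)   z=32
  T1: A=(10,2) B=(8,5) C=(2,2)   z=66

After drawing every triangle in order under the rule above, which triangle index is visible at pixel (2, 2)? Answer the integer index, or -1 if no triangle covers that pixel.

T0:
  2·area = 40  (B↔C swapped to make it positive)
  edge (10, 6)→(2, 8): d=(-8,2) right/bottom  bias=-1
  edge (2, 8)→(6, 2): d=(4,-6) top-left  bias=+0
  edge (6, 2)→(10, 6): d=(4,4) right/bottom  bias=-1
    (2,0)@(5, 1): e=[50,-10,0] → ·  [on edge]
    (3,1)@(7, 3): e=[30,10,0] → ·  [on edge]
    (2,2)@(5, 5): e=[18,6,16] → #
    (3,2)@(7, 5): e=[14,18,8] → #
    (4,2)@(9, 5): e=[10,30,0] → ·  [on edge]
    (1,3)@(3, 7): e=[6,2,32] → #
    (3,3)@(7, 7): e=[-2,26,16] → ·
    (5,3)@(11, 7): e=[-10,50,0] → ·  [on edge]
  covered (4 px):
    · · · · · ·
    · · · · · ·
    · · # # · ·
    · # # · · ·
T1:
  2·area = 24
  edge (10, 2)→(8, 5): d=(-2,3) right/bottom  bias=-1
  edge (8, 5)→(2, 2): d=(-6,-3) top-left  bias=+0
  edge (2, 2)→(10, 2): d=(8,0) top-left  bias=+0
    (2,1)@(5, 3): e=[13,3,8] → #
    (3,1)@(7, 3): e=[7,9,8] → #
    (4,1)@(9, 3): e=[1,15,8] → #
    (5,1)@(11, 3): e=[-5,21,8] → ·
    (2,2)@(5, 5): e=[9,-9,24] → ·
    (3,2)@(7, 5): e=[3,-3,24] → ·
    (4,2)@(9, 5): e=[-3,3,24] → ·
  covered (3 px):
    · · · · · ·
    · · # # # ·
    · · · · · ·
    · · · · · ·

Z-buffer (winner per pixel, '.' = empty):
  . . . . . .
  . . 1 1 1 .
  . . 0 0 . .
  . 0 0 . . .

Answer: 0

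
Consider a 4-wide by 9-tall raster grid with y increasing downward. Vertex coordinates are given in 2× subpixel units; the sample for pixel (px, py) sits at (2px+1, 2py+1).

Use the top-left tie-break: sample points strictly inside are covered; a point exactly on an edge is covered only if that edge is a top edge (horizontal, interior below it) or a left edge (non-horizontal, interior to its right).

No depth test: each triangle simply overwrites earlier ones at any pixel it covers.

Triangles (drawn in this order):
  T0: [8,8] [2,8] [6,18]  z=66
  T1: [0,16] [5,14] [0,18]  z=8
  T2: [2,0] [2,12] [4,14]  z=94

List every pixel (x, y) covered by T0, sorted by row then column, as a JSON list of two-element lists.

T0:
  2·area = 60  (B↔C swapped to make it positive)
  edge (8, 8)→(6, 18): d=(-2,10) right/bottom  bias=-1
  edge (6, 18)→(2, 8): d=(-4,-10) top-left  bias=+0
  edge (2, 8)→(8, 8): d=(6,0) top-left  bias=+0
    (1,4)@(3, 9): e=[48,6,6] → X
    (2,4)@(5, 9): e=[28,26,6] → X
    (3,4)@(7, 9): e=[8,46,6] → X
    (1,5)@(3, 11): e=[44,-2,18] → .
    (2,5)@(5, 11): e=[24,18,18] → X
    (2,6)@(5, 13): e=[20,10,30] → X
    (3,6)@(7, 13): e=[0,30,30] → .  [on edge]
    (2,7)@(5, 15): e=[16,2,42] → X
    (3,7)@(7, 15): e=[-4,22,42] → .
    (2,8)@(5, 17): e=[12,-6,54] → .
  covered (7 px):
    . . . .
    . . . .
    . . . .
    . . . .
    . X X X
    . . X X
    . . X .
    . . X .
    . . . .
T1:
  2·area = 10
  edge (0, 16)→(5, 14): d=(5,-2) top-left  bias=+0
  edge (5, 14)→(0, 18): d=(-5,4) right/bottom  bias=-1
  edge (0, 18)→(0, 16): d=(0,-2) top-left  bias=+0
    (1,7)@(3, 15): e=[1,3,6] → X
    (2,7)@(5, 15): e=[5,-5,10] → .
    (0,8)@(1, 17): e=[7,1,2] → X
    (1,8)@(3, 17): e=[11,-7,6] → .
  covered (2 px):
    . . . .
    . . . .
    . . . .
    . . . .
    . . . .
    . . . .
    . . . .
    . X . .
    X . . .
T2:
  2·area = 24  (B↔C swapped to make it positive)
  edge (2, 0)→(4, 14): d=(2,14) right/bottom  bias=-1
  edge (4, 14)→(2, 12): d=(-2,-2) top-left  bias=+0
  edge (2, 12)→(2, 0): d=(0,-12) top-left  bias=+0
    (1,3)@(3, 7): e=[0,12,12] → .  [on edge]
    (1,4)@(3, 9): e=[4,8,12] → X
    (2,4)@(5, 9): e=[-24,12,36] → .
    (0,5)@(1, 11): e=[36,0,-12] → .  [on edge]
    (1,5)@(3, 11): e=[8,4,12] → X
    (2,5)@(5, 11): e=[-20,8,36] → .
    (1,6)@(3, 13): e=[12,0,12] → X  [on edge]
    (2,6)@(5, 13): e=[-16,4,36] → .
    (1,7)@(3, 15): e=[16,-4,12] → .
    (2,7)@(5, 15): e=[-12,0,36] → .  [on edge]
    (3,8)@(7, 17): e=[-36,0,60] → .  [on edge]
  covered (3 px):
    . . . .
    . . . .
    . . . .
    . . . .
    . X . .
    . X . .
    . X . .
    . . . .
    . . . .

Final: [[1,4],[2,4],[3,4],[2,5],[3,5],[2,6],[2,7]]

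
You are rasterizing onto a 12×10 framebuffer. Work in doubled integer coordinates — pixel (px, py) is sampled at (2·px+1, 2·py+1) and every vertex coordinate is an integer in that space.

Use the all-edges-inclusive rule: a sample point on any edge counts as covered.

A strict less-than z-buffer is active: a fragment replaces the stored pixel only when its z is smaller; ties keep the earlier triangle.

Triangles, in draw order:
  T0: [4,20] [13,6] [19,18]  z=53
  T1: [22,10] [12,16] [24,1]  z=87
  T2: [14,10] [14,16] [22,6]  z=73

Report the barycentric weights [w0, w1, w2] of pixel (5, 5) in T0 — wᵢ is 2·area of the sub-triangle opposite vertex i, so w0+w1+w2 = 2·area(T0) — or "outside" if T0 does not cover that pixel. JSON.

T0:
  2·area = 192
  edge (4, 20)→(13, 6): d=(9,-14) inclusive
  edge (13, 6)→(19, 18): d=(6,12) inclusive
  edge (19, 18)→(4, 20): d=(-15,2) inclusive
    (6,3)@(13, 7): e=[9,6,177] → X
    (7,3)@(15, 7): e=[37,-18,173] → .
    (6,4)@(13, 9): e=[27,18,147] → X
    (7,4)@(15, 9): e=[55,-6,143] → .
    (5,5)@(11, 11): e=[17,54,121] → X
    (7,5)@(15, 11): e=[73,6,113] → X
    (8,5)@(17, 11): e=[101,-18,109] → .
    (4,6)@(9, 13): e=[7,90,95] → X
    (8,6)@(17, 13): e=[119,-6,79] → .
    (4,7)@(9, 15): e=[25,102,65] → X
    (8,7)@(17, 15): e=[137,6,49] → X
    (9,7)@(19, 15): e=[165,-18,45] → .
  covered (24 px):
    . . . . . . . . . . . .
    . . . . . . . . . . . .
    . . . . . . . . . . . .
    . . . . . . X . . . . .
    . . . . . . X . . . . .
    . . . . . X X X . . . .
    . . . . X X X X . . . .
    . . . . X X X X X . . .
    . . . X X X X X X . . .
    . . X X X X . . . . . .
T1:
  2·area = 78
  edge (22, 10)→(12, 16): d=(-10,6) inclusive
  edge (12, 16)→(24, 1): d=(12,-15) inclusive
  edge (24, 1)→(22, 10): d=(-2,9) inclusive
    (11,1)@(23, 3): e=[64,9,5] → X
    (10,2)@(21, 5): e=[56,3,19] → X
    (10,3)@(21, 7): e=[36,27,15] → X
    (11,3)@(23, 7): e=[24,57,-3] → .
    (9,4)@(19, 9): e=[28,21,29] → X
    (11,4)@(23, 9): e=[4,81,-7] → .
    (8,5)@(17, 11): e=[20,15,43] → X
    (10,5)@(21, 11): e=[-4,75,7] → .
    (7,6)@(15, 13): e=[12,9,57] → X
    (8,6)@(17, 13): e=[0,39,39] → X  [on edge]
    (9,6)@(19, 13): e=[-12,69,21] → .
    (6,7)@(13, 15): e=[4,3,71] → X
    (3,9)@(7, 19): e=[0,-39,117] → .  [on edge]
  covered (11 px):
    . . . . . . . . . . . .
    . . . . . . . . . . . X
    . . . . . . . . . . X X
    . . . . . . . . . . X .
    . . . . . . . . . X X .
    . . . . . . . . X X . .
    . . . . . . . X X . . .
    . . . . . . X . . . . .
    . . . . . . . . . . . .
    . . . . . . . . . . . .
T2:
  2·area = 48  (B↔C swapped to make it positive)
  edge (14, 10)→(22, 6): d=(8,-4) inclusive
  edge (22, 6)→(14, 16): d=(-8,10) inclusive
  edge (14, 16)→(14, 10): d=(0,-6) inclusive
    (10,3)@(21, 7): e=[4,2,42] → X
    (11,3)@(23, 7): e=[12,-18,54] → .
    (8,4)@(17, 9): e=[4,26,18] → X
    (9,4)@(19, 9): e=[12,6,30] → X
    (10,4)@(21, 9): e=[20,-14,42] → .
    (7,5)@(15, 11): e=[12,30,6] → X
    (9,5)@(19, 11): e=[28,-10,30] → .
    (7,6)@(15, 13): e=[28,14,6] → X
    (8,6)@(17, 13): e=[36,-6,18] → .
    (7,7)@(15, 15): e=[44,-2,6] → .
  covered (6 px):
    . . . . . . . . . . . .
    . . . . . . . . . . . .
    . . . . . . . . . . . .
    . . . . . . . . . . X .
    . . . . . . . . X X . .
    . . . . . . . X X . . .
    . . . . . . . X . . . .
    . . . . . . . . . . . .
    . . . . . . . . . . . .
    . . . . . . . . . . . .

Final: [54,121,17]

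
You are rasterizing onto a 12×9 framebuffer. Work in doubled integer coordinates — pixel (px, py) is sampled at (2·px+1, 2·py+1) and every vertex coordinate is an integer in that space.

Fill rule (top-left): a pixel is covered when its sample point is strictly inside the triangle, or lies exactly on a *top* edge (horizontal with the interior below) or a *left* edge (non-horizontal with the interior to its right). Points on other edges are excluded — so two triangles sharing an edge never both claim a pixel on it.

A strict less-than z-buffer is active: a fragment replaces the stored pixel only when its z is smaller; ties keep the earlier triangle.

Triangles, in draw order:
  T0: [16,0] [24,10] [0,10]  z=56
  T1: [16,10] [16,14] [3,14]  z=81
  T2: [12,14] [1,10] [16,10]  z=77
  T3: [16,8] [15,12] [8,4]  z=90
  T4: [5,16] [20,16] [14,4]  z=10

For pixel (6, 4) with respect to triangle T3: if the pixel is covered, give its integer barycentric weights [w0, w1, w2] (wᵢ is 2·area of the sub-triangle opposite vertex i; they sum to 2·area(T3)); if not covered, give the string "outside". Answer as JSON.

T0:
  2·area = 240
  edge (16, 0)→(24, 10): d=(8,10) right/bottom  bias=-1
  edge (24, 10)→(0, 10): d=(-24,0) right/bottom  bias=-1
  edge (0, 10)→(16, 0): d=(16,-10) top-left  bias=+0
    (7,0)@(15, 1): e=[18,216,6] → #
    (8,0)@(17, 1): e=[-2,216,26] → ·
    (6,1)@(13, 3): e=[54,168,18] → #
    (8,1)@(17, 3): e=[14,168,58] → #
    (9,1)@(19, 3): e=[-6,168,78] → ·
    (4,2)@(9, 5): e=[110,120,10] → #
    (5,2)@(11, 5): e=[90,120,30] → #
    (9,2)@(19, 5): e=[10,120,110] → #
    (10,2)@(21, 5): e=[-10,120,130] → ·
    (2,3)@(5, 7): e=[166,72,2] → #
    (3,3)@(7, 7): e=[146,72,22] → #
    (10,3)@(21, 7): e=[6,72,162] → #
  covered (30 px):
    · · · · · · · # · · · ·
    · · · · · · # # # · · ·
    · · · · # # # # # # · ·
    · · # # # # # # # # # ·
    · # # # # # # # # # # #
    · · · · · · · · · · · ·
    · · · · · · · · · · · ·
    · · · · · · · · · · · ·
    · · · · · · · · · · · ·
T1:
  2·area = 52
  edge (16, 10)→(16, 14): d=(0,4) right/bottom  bias=-1
  edge (16, 14)→(3, 14): d=(-13,0) right/bottom  bias=-1
  edge (3, 14)→(16, 10): d=(13,-4) top-left  bias=+0
    (6,5)@(13, 11): e=[12,39,1] → #
    (7,5)@(15, 11): e=[4,39,9] → #
    (8,5)@(17, 11): e=[-4,39,17] → ·
    (3,6)@(7, 13): e=[36,13,3] → #
    (4,6)@(9, 13): e=[28,13,11] → #
    (5,6)@(11, 13): e=[20,13,19] → #
    (8,6)@(17, 13): e=[-4,13,43] → ·
    (3,7)@(7, 15): e=[36,-13,29] → ·
    (4,7)@(9, 15): e=[28,-13,37] → ·
    (5,7)@(11, 15): e=[20,-13,45] → ·
    (6,7)@(13, 15): e=[12,-13,53] → ·
    (7,7)@(15, 15): e=[4,-13,61] → ·
  covered (7 px):
    · · · · · · · · · · · ·
    · · · · · · · · · · · ·
    · · · · · · · · · · · ·
    · · · · · · · · · · · ·
    · · · · · · · · · · · ·
    · · · · · · # # · · · ·
    · · · # # # # # · · · ·
    · · · · · · · · · · · ·
    · · · · · · · · · · · ·
T2:
  2·area = 60
  edge (12, 14)→(1, 10): d=(-11,-4) top-left  bias=+0
  edge (1, 10)→(16, 10): d=(15,0) top-left  bias=+0
  edge (16, 10)→(12, 14): d=(-4,4) right/bottom  bias=-1
    (11,1)@(23, 3): e=[165,-105,0] → ·  [on edge]
    (10,2)@(21, 5): e=[135,-75,0] → ·  [on edge]
    (9,3)@(19, 7): e=[105,-45,0] → ·  [on edge]
    (8,4)@(17, 9): e=[75,-15,0] → ·  [on edge]
    (2,5)@(5, 11): e=[5,15,40] → #
    (3,5)@(7, 11): e=[13,15,32] → #
    (4,5)@(9, 11): e=[21,15,24] → #
    (5,5)@(11, 11): e=[29,15,16] → #
    (6,5)@(13, 11): e=[37,15,8] → #
    (7,5)@(15, 11): e=[45,15,0] → ·  [on edge]
    (2,6)@(5, 13): e=[-17,45,32] → ·
    (3,6)@(7, 13): e=[-9,45,24] → ·
    (6,6)@(13, 13): e=[15,45,0] → ·  [on edge]
    (5,7)@(11, 15): e=[-15,75,0] → ·  [on edge]
    (4,8)@(9, 17): e=[-45,105,0] → ·  [on edge]
  covered (6 px):
    · · · · · · · · · · · ·
    · · · · · · · · · · · ·
    · · · · · · · · · · · ·
    · · · · · · · · · · · ·
    · · · · · · · · · · · ·
    · · # # # # # · · · · ·
    · · · · · # · · · · · ·
    · · · · · · · · · · · ·
    · · · · · · · · · · · ·
T3:
  2·area = 36
  edge (16, 8)→(15, 12): d=(-1,4) right/bottom  bias=-1
  edge (15, 12)→(8, 4): d=(-7,-8) top-left  bias=+0
  edge (8, 4)→(16, 8): d=(8,4) right/bottom  bias=-1
    (4,2)@(9, 5): e=[31,1,4] → #
    (5,2)@(11, 5): e=[23,17,-4] → ·
    (4,3)@(9, 7): e=[29,-13,20] → ·
    (5,3)@(11, 7): e=[21,3,12] → #
    (6,3)@(13, 7): e=[13,19,4] → #
    (7,3)@(15, 7): e=[5,35,-4] → ·
    (5,4)@(11, 9): e=[19,-11,28] → ·
    (6,4)@(13, 9): e=[11,5,20] → #
    (7,4)@(15, 9): e=[3,21,12] → #
    (8,4)@(17, 9): e=[-5,37,4] → ·
    (6,5)@(13, 11): e=[9,-9,36] → ·
    (7,5)@(15, 11): e=[1,7,28] → #
  covered (6 px):
    · · · · · · · · · · · ·
    · · · · · · · · · · · ·
    · · · · # · · · · · · ·
    · · · · · # # · · · · ·
    · · · · · · # # · · · ·
    · · · · · · · # · · · ·
    · · · · · · · · · · · ·
    · · · · · · · · · · · ·
    · · · · · · · · · · · ·
T4:
  2·area = 180  (B↔C swapped to make it positive)
  edge (5, 16)→(14, 4): d=(9,-12) top-left  bias=+0
  edge (14, 4)→(20, 16): d=(6,12) right/bottom  bias=-1
  edge (20, 16)→(5, 16): d=(-15,0) right/bottom  bias=-1
    (6,3)@(13, 7): e=[15,30,135] → #
    (7,3)@(15, 7): e=[39,6,135] → #
    (8,3)@(17, 7): e=[63,-18,135] → ·
    (5,4)@(11, 9): e=[9,66,105] → #
    (8,4)@(17, 9): e=[81,-6,105] → ·
    (4,5)@(9, 11): e=[3,102,75] → #
    (8,5)@(17, 11): e=[99,6,75] → #
    (9,5)@(19, 11): e=[123,-18,75] → ·
    (4,6)@(9, 13): e=[21,114,45] → #
    (9,6)@(19, 13): e=[141,-6,45] → ·
    (3,7)@(7, 15): e=[15,150,15] → #
    (9,7)@(19, 15): e=[159,6,15] → #
  covered (22 px):
    · · · · · · · · · · · ·
    · · · · · · · · · · · ·
    · · · · · · · · · · · ·
    · · · · · · # # · · · ·
    · · · · · # # # · · · ·
    · · · · # # # # # · · ·
    · · · · # # # # # · · ·
    · · · # # # # # # # · ·
    · · · · · · · · · · · ·

Answer: [5,20,11]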